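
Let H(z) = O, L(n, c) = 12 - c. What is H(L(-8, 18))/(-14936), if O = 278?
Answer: -139/7468 ≈ -0.018613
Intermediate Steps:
H(z) = 278
H(L(-8, 18))/(-14936) = 278/(-14936) = 278*(-1/14936) = -139/7468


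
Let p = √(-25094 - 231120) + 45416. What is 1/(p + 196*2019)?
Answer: 31510/13900339701 - I*√256214/194604755814 ≈ 2.2669e-6 - 2.601e-9*I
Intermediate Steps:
p = 45416 + I*√256214 (p = √(-256214) + 45416 = I*√256214 + 45416 = 45416 + I*√256214 ≈ 45416.0 + 506.18*I)
1/(p + 196*2019) = 1/((45416 + I*√256214) + 196*2019) = 1/((45416 + I*√256214) + 395724) = 1/(441140 + I*√256214)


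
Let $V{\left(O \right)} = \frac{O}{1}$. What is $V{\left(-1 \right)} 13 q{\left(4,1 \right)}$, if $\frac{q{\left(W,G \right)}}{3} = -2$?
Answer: $78$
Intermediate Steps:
$q{\left(W,G \right)} = -6$ ($q{\left(W,G \right)} = 3 \left(-2\right) = -6$)
$V{\left(O \right)} = O$ ($V{\left(O \right)} = O 1 = O$)
$V{\left(-1 \right)} 13 q{\left(4,1 \right)} = \left(-1\right) 13 \left(-6\right) = \left(-13\right) \left(-6\right) = 78$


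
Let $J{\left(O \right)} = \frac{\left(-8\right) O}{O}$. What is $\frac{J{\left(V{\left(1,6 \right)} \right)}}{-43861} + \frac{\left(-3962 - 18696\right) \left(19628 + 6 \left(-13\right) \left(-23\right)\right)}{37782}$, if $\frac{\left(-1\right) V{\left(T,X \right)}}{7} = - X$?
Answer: $- \frac{10644618833390}{828578151} \approx -12847.0$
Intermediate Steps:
$V{\left(T,X \right)} = 7 X$ ($V{\left(T,X \right)} = - 7 \left(- X\right) = 7 X$)
$J{\left(O \right)} = -8$
$\frac{J{\left(V{\left(1,6 \right)} \right)}}{-43861} + \frac{\left(-3962 - 18696\right) \left(19628 + 6 \left(-13\right) \left(-23\right)\right)}{37782} = - \frac{8}{-43861} + \frac{\left(-3962 - 18696\right) \left(19628 + 6 \left(-13\right) \left(-23\right)\right)}{37782} = \left(-8\right) \left(- \frac{1}{43861}\right) + - 22658 \left(19628 - -1794\right) \frac{1}{37782} = \frac{8}{43861} + - 22658 \left(19628 + 1794\right) \frac{1}{37782} = \frac{8}{43861} + \left(-22658\right) 21422 \cdot \frac{1}{37782} = \frac{8}{43861} - \frac{242689838}{18891} = - \frac{10644618833390}{828578151}$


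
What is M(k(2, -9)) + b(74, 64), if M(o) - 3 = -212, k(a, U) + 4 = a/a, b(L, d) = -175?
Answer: -384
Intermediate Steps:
k(a, U) = -3 (k(a, U) = -4 + a/a = -4 + 1 = -3)
M(o) = -209 (M(o) = 3 - 212 = -209)
M(k(2, -9)) + b(74, 64) = -209 - 175 = -384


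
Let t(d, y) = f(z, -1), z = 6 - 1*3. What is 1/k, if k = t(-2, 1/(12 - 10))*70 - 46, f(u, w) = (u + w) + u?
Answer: 1/304 ≈ 0.0032895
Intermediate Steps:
z = 3 (z = 6 - 3 = 3)
f(u, w) = w + 2*u
t(d, y) = 5 (t(d, y) = -1 + 2*3 = -1 + 6 = 5)
k = 304 (k = 5*70 - 46 = 350 - 46 = 304)
1/k = 1/304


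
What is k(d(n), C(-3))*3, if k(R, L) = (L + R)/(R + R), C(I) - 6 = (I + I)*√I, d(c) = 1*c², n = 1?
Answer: 21/2 - 9*I*√3 ≈ 10.5 - 15.588*I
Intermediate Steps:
d(c) = c²
C(I) = 6 + 2*I^(3/2) (C(I) = 6 + (I + I)*√I = 6 + (2*I)*√I = 6 + 2*I^(3/2))
k(R, L) = (L + R)/(2*R) (k(R, L) = (L + R)/((2*R)) = (L + R)*(1/(2*R)) = (L + R)/(2*R))
k(d(n), C(-3))*3 = (((6 + 2*(-3)^(3/2)) + 1²)/(2*(1²)))*3 = ((½)*((6 + 2*(-3*I*√3)) + 1)/1)*3 = ((½)*1*((6 - 6*I*√3) + 1))*3 = ((½)*1*(7 - 6*I*√3))*3 = (7/2 - 3*I*√3)*3 = 21/2 - 9*I*√3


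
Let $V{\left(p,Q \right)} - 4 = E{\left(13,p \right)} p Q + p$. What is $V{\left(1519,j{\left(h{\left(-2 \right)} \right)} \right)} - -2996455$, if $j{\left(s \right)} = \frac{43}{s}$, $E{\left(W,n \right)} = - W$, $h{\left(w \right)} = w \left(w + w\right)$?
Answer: $\frac{23134703}{8} \approx 2.8918 \cdot 10^{6}$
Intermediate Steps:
$h{\left(w \right)} = 2 w^{2}$ ($h{\left(w \right)} = w 2 w = 2 w^{2}$)
$V{\left(p,Q \right)} = 4 + p - 13 Q p$ ($V{\left(p,Q \right)} = 4 + \left(\left(-1\right) 13 p Q + p\right) = 4 + \left(- 13 p Q + p\right) = 4 - \left(- p + 13 Q p\right) = 4 + p - 13 Q p$)
$V{\left(1519,j{\left(h{\left(-2 \right)} \right)} \right)} - -2996455 = \left(4 + 1519 - 13 \frac{43}{2 \left(-2\right)^{2}} \cdot 1519\right) - -2996455 = \left(4 + 1519 - 13 \frac{43}{2 \cdot 4} \cdot 1519\right) + 2996455 = \left(4 + 1519 - 13 \cdot \frac{43}{8} \cdot 1519\right) + 2996455 = \left(4 + 1519 - 13 \cdot 43 \cdot \frac{1}{8} \cdot 1519\right) + 2996455 = \left(4 + 1519 - \frac{559}{8} \cdot 1519\right) + 2996455 = \left(4 + 1519 - \frac{849121}{8}\right) + 2996455 = - \frac{836937}{8} + 2996455 = \frac{23134703}{8}$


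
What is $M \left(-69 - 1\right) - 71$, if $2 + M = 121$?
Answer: $-8401$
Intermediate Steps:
$M = 119$ ($M = -2 + 121 = 119$)
$M \left(-69 - 1\right) - 71 = 119 \left(-69 - 1\right) - 71 = 119 \left(-70\right) - 71 = -8330 - 71 = -8401$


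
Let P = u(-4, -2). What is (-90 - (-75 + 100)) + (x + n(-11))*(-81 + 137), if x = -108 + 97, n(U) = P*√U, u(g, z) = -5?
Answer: -731 - 280*I*√11 ≈ -731.0 - 928.66*I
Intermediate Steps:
P = -5
n(U) = -5*√U
x = -11
(-90 - (-75 + 100)) + (x + n(-11))*(-81 + 137) = (-90 - (-75 + 100)) + (-11 - 5*I*√11)*(-81 + 137) = (-90 - 1*25) + (-11 - 5*I*√11)*56 = (-90 - 25) + (-11 - 5*I*√11)*56 = -115 + (-616 - 280*I*√11) = -731 - 280*I*√11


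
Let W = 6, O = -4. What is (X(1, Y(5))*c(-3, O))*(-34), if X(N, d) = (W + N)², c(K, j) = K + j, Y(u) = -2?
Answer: 11662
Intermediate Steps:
X(N, d) = (6 + N)²
(X(1, Y(5))*c(-3, O))*(-34) = ((6 + 1)²*(-3 - 4))*(-34) = (7²*(-7))*(-34) = (49*(-7))*(-34) = -343*(-34) = 11662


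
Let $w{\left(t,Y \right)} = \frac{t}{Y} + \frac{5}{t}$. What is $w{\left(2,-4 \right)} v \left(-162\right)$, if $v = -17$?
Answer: $5508$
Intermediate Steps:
$w{\left(t,Y \right)} = \frac{5}{t} + \frac{t}{Y}$
$w{\left(2,-4 \right)} v \left(-162\right) = \left(\frac{5}{2} + \frac{2}{-4}\right) \left(-17\right) \left(-162\right) = \left(5 \cdot \frac{1}{2} + 2 \left(- \frac{1}{4}\right)\right) \left(-17\right) \left(-162\right) = \left(\frac{5}{2} - \frac{1}{2}\right) \left(-17\right) \left(-162\right) = 2 \left(-17\right) \left(-162\right) = \left(-34\right) \left(-162\right) = 5508$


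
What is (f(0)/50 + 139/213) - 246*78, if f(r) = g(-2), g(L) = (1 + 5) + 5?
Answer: -204342907/10650 ≈ -19187.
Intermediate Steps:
g(L) = 11 (g(L) = 6 + 5 = 11)
f(r) = 11
(f(0)/50 + 139/213) - 246*78 = (11/50 + 139/213) - 246*78 = (11*(1/50) + 139*(1/213)) - 19188 = (11/50 + 139/213) - 19188 = 9293/10650 - 19188 = -204342907/10650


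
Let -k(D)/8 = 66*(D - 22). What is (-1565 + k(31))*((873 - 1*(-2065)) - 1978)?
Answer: -6064320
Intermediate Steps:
k(D) = 11616 - 528*D (k(D) = -528*(D - 22) = -528*(-22 + D) = -8*(-1452 + 66*D) = 11616 - 528*D)
(-1565 + k(31))*((873 - 1*(-2065)) - 1978) = (-1565 + (11616 - 528*31))*((873 - 1*(-2065)) - 1978) = (-1565 + (11616 - 16368))*((873 + 2065) - 1978) = (-1565 - 4752)*(2938 - 1978) = -6317*960 = -6064320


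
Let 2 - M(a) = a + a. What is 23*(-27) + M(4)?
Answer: -627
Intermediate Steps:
M(a) = 2 - 2*a (M(a) = 2 - (a + a) = 2 - 2*a)
23*(-27) + M(4) = 23*(-27) + (2 - 2*4) = -621 + (2 - 8) = -621 - 6 = -627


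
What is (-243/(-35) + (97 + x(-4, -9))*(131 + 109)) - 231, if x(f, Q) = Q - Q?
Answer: 806958/35 ≈ 23056.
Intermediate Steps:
x(f, Q) = 0
(-243/(-35) + (97 + x(-4, -9))*(131 + 109)) - 231 = (-243/(-35) + (97 + 0)*(131 + 109)) - 231 = (-243*(-1/35) + 97*240) - 231 = (243/35 + 23280) - 231 = 815043/35 - 231 = 806958/35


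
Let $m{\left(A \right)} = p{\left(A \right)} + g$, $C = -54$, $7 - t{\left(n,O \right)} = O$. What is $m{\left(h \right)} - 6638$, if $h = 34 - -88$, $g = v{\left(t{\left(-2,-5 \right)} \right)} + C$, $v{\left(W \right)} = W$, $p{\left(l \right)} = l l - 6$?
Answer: $8198$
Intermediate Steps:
$p{\left(l \right)} = -6 + l^{2}$ ($p{\left(l \right)} = l^{2} - 6 = -6 + l^{2}$)
$t{\left(n,O \right)} = 7 - O$
$g = -42$ ($g = \left(7 - -5\right) - 54 = \left(7 + 5\right) - 54 = 12 - 54 = -42$)
$h = 122$ ($h = 34 + 88 = 122$)
$m{\left(A \right)} = -48 + A^{2}$ ($m{\left(A \right)} = \left(-6 + A^{2}\right) - 42 = -48 + A^{2}$)
$m{\left(h \right)} - 6638 = \left(-48 + 122^{2}\right) - 6638 = \left(-48 + 14884\right) - 6638 = 14836 - 6638 = 8198$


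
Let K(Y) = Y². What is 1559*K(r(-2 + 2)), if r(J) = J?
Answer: 0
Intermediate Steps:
1559*K(r(-2 + 2)) = 1559*(-2 + 2)² = 1559*0² = 1559*0 = 0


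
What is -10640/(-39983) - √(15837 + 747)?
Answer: 10640/39983 - 2*√4146 ≈ -128.51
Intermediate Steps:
-10640/(-39983) - √(15837 + 747) = -10640*(-1/39983) - √16584 = 10640/39983 - 2*√4146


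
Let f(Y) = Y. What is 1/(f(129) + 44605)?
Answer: 1/44734 ≈ 2.2354e-5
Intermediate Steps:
1/(f(129) + 44605) = 1/(129 + 44605) = 1/44734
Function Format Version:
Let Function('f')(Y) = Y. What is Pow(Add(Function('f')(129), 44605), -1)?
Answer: Rational(1, 44734) ≈ 2.2354e-5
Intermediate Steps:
Pow(Add(Function('f')(129), 44605), -1) = Pow(Add(129, 44605), -1) = Pow(44734, -1) = Rational(1, 44734)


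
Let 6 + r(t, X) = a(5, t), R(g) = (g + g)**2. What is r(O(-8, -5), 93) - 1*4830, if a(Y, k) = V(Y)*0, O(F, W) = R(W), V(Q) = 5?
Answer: -4836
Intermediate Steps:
R(g) = 4*g**2 (R(g) = (2*g)**2 = 4*g**2)
O(F, W) = 4*W**2
a(Y, k) = 0 (a(Y, k) = 5*0 = 0)
r(t, X) = -6 (r(t, X) = -6 + 0 = -6)
r(O(-8, -5), 93) - 1*4830 = -6 - 1*4830 = -6 - 4830 = -4836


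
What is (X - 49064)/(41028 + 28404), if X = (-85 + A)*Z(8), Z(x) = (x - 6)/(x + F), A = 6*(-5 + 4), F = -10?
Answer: -48973/69432 ≈ -0.70534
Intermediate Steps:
A = -6 (A = 6*(-1) = -6)
Z(x) = (-6 + x)/(-10 + x) (Z(x) = (x - 6)/(x - 10) = (-6 + x)/(-10 + x))
X = 91 (X = (-85 - 6)*((-6 + 8)/(-10 + 8)) = -91*2/(-2) = -(-91)*2/2 = -91*(-1) = 91)
(X - 49064)/(41028 + 28404) = (91 - 49064)/(41028 + 28404) = -48973/69432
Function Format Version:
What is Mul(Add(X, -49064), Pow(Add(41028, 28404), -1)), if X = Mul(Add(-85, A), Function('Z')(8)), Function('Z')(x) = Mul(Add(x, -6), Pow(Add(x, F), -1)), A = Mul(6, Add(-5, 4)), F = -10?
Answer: Rational(-48973, 69432) ≈ -0.70534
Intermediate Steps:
A = -6 (A = Mul(6, -1) = -6)
Function('Z')(x) = Mul(Pow(Add(-10, x), -1), Add(-6, x)) (Function('Z')(x) = Mul(Add(x, -6), Pow(Add(x, -10), -1)) = Mul(Add(-6, x), Pow(Add(-10, x), -1)) = Mul(Pow(Add(-10, x), -1), Add(-6, x)))
X = 91 (X = Mul(Add(-85, -6), Mul(Pow(Add(-10, 8), -1), Add(-6, 8))) = Mul(-91, Mul(Pow(-2, -1), 2)) = Mul(-91, Mul(Rational(-1, 2), 2)) = Mul(-91, -1) = 91)
Mul(Add(X, -49064), Pow(Add(41028, 28404), -1)) = Mul(Add(91, -49064), Pow(Add(41028, 28404), -1)) = Mul(-48973, Pow(69432, -1)) = Mul(-48973, Rational(1, 69432)) = Rational(-48973, 69432)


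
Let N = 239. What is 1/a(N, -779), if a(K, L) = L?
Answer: -1/779 ≈ -0.0012837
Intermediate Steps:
1/a(N, -779) = 1/(-779) = -1/779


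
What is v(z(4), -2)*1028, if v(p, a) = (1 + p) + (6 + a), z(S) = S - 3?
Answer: 6168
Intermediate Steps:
z(S) = -3 + S
v(p, a) = 7 + a + p
v(z(4), -2)*1028 = (7 - 2 + (-3 + 4))*1028 = (7 - 2 + 1)*1028 = 6*1028 = 6168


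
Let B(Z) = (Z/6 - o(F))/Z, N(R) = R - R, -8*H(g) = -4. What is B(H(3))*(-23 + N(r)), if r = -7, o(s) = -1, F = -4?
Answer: -299/6 ≈ -49.833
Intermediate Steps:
H(g) = 1/2 (H(g) = -1/8*(-4) = 1/2)
N(R) = 0
B(Z) = (1 + Z/6)/Z (B(Z) = (Z/6 - 1*(-1))/Z = (Z*(1/6) + 1)/Z = (Z/6 + 1)/Z = (1 + Z/6)/Z)
B(H(3))*(-23 + N(r)) = ((6 + 1/2)/(6*(1/2)))*(-23 + 0) = ((1/6)*2*(13/2))*(-23) = (13/6)*(-23) = -299/6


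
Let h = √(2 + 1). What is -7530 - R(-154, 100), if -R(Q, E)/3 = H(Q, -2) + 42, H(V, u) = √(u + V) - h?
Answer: -7404 - 3*√3 + 6*I*√39 ≈ -7409.2 + 37.47*I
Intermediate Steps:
h = √3 ≈ 1.7320
H(V, u) = √(V + u) - √3 (H(V, u) = √(u + V) - √3 = √(V + u) - √3)
R(Q, E) = -126 - 3*√(-2 + Q) + 3*√3 (R(Q, E) = -3*((√(Q - 2) - √3) + 42) = -3*((√(-2 + Q) - √3) + 42) = -3*(42 + √(-2 + Q) - √3) = -126 - 3*√(-2 + Q) + 3*√3)
-7530 - R(-154, 100) = -7530 - (-126 - 3*√(-2 - 154) + 3*√3) = -7530 - (-126 - 6*I*√39 + 3*√3) = -7530 - (-126 + 3*√3 - 6*I*√39) = -7530 + (126 - 3*√3 + 6*I*√39) = -7404 - 3*√3 + 6*I*√39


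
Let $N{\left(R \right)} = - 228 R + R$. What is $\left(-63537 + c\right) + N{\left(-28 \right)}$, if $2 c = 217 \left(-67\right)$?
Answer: $- \frac{128901}{2} \approx -64451.0$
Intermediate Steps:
$N{\left(R \right)} = - 227 R$
$c = - \frac{14539}{2}$ ($c = \frac{217 \left(-67\right)}{2} = \frac{1}{2} \left(-14539\right) = - \frac{14539}{2} \approx -7269.5$)
$\left(-63537 + c\right) + N{\left(-28 \right)} = \left(-63537 - \frac{14539}{2}\right) - -6356 = - \frac{141613}{2} + 6356 = - \frac{128901}{2}$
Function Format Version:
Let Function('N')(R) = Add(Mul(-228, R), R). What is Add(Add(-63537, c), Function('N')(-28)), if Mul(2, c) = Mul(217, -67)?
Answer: Rational(-128901, 2) ≈ -64451.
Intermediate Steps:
Function('N')(R) = Mul(-227, R)
c = Rational(-14539, 2) (c = Mul(Rational(1, 2), Mul(217, -67)) = Mul(Rational(1, 2), -14539) = Rational(-14539, 2) ≈ -7269.5)
Add(Add(-63537, c), Function('N')(-28)) = Add(Add(-63537, Rational(-14539, 2)), Mul(-227, -28)) = Add(Rational(-141613, 2), 6356) = Rational(-128901, 2)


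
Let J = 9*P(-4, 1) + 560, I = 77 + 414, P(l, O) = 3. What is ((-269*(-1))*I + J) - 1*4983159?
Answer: -4850493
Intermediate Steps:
I = 491
J = 587 (J = 9*3 + 560 = 27 + 560 = 587)
((-269*(-1))*I + J) - 1*4983159 = (-269*(-1)*491 + 587) - 1*4983159 = (269*491 + 587) - 4983159 = (132079 + 587) - 4983159 = 132666 - 4983159 = -4850493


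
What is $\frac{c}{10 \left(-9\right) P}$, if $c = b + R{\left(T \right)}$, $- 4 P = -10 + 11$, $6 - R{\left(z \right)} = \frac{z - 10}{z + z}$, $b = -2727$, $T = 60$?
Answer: $- \frac{32657}{270} \approx -120.95$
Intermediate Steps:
$R{\left(z \right)} = 6 - \frac{-10 + z}{2 z}$ ($R{\left(z \right)} = 6 - \frac{z - 10}{z + z} = 6 - \frac{-10 + z}{2 z}$)
$P = - \frac{1}{4}$ ($P = - \frac{-10 + 11}{4} = \left(- \frac{1}{4}\right) 1 = - \frac{1}{4} \approx -0.25$)
$c = - \frac{32657}{12}$ ($c = -2727 + \left(\frac{11}{2} + \frac{5}{60}\right) = -2727 + \left(\frac{11}{2} + 5 \cdot \frac{1}{60}\right) = -2727 + \left(\frac{11}{2} + \frac{1}{12}\right) = -2727 + \frac{67}{12} = - \frac{32657}{12} \approx -2721.4$)
$\frac{c}{10 \left(-9\right) P} = - \frac{32657}{12 \cdot 10 \left(-9\right) \left(- \frac{1}{4}\right)} = - \frac{32657}{12 \left(\left(-90\right) \left(- \frac{1}{4}\right)\right)} = - \frac{32657}{12 \cdot \frac{45}{2}} = \left(- \frac{32657}{12}\right) \frac{2}{45} = - \frac{32657}{270}$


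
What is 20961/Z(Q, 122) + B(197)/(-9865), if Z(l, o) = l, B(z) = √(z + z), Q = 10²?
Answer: 20961/100 - √394/9865 ≈ 209.61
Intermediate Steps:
Q = 100
B(z) = √2*√z (B(z) = √(2*z) = √2*√z)
20961/Z(Q, 122) + B(197)/(-9865) = 20961/100 + (√2*√197)/(-9865) = 20961*(1/100) + √394*(-1/9865) = 20961/100 - √394/9865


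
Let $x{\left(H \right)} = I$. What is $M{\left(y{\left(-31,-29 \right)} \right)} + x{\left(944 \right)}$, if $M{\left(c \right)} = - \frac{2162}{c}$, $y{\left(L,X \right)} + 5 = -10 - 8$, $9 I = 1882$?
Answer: $\frac{2728}{9} \approx 303.11$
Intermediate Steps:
$I = \frac{1882}{9}$ ($I = \frac{1}{9} \cdot 1882 = \frac{1882}{9} \approx 209.11$)
$y{\left(L,X \right)} = -23$ ($y{\left(L,X \right)} = -5 - 18 = -23$)
$x{\left(H \right)} = \frac{1882}{9}$
$M{\left(y{\left(-31,-29 \right)} \right)} + x{\left(944 \right)} = - \frac{2162}{-23} + \frac{1882}{9} = \left(-2162\right) \left(- \frac{1}{23}\right) + \frac{1882}{9} = 94 + \frac{1882}{9} = \frac{2728}{9}$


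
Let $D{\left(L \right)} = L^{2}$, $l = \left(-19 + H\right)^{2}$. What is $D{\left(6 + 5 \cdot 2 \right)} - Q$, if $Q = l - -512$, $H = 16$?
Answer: $-265$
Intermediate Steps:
$l = 9$ ($l = \left(-19 + 16\right)^{2} = \left(-3\right)^{2} = 9$)
$Q = 521$ ($Q = 9 - -512 = 9 + 512 = 521$)
$D{\left(6 + 5 \cdot 2 \right)} - Q = \left(6 + 5 \cdot 2\right)^{2} - 521 = \left(6 + 10\right)^{2} - 521 = 16^{2} - 521 = 256 - 521 = -265$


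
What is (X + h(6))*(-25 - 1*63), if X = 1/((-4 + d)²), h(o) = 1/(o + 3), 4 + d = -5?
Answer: -15664/1521 ≈ -10.298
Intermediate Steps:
d = -9 (d = -4 - 5 = -9)
h(o) = 1/(3 + o)
X = 1/169 (X = 1/((-4 - 9)²) = 1/((-13)²) = 1/169 ≈ 0.0059172)
(X + h(6))*(-25 - 1*63) = (1/169 + 1/(3 + 6))*(-25 - 1*63) = (1/169 + 1/9)*(-25 - 63) = (1/169 + ⅑)*(-88) = (178/1521)*(-88) = -15664/1521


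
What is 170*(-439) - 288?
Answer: -74918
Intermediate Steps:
170*(-439) - 288 = -74630 - 288 = -74918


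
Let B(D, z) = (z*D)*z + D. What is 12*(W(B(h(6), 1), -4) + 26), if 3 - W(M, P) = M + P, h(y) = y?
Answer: 252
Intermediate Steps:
B(D, z) = D + D*z² (B(D, z) = (D*z)*z + D = D*z² + D = D + D*z²)
W(M, P) = 3 - M - P (W(M, P) = 3 - (M + P) = 3 + (-M - P) = 3 - M - P)
12*(W(B(h(6), 1), -4) + 26) = 12*((3 - 6*(1 + 1²) - 1*(-4)) + 26) = 12*((3 - 6*(1 + 1) + 4) + 26) = 12*((3 - 6*2 + 4) + 26) = 12*((3 - 1*12 + 4) + 26) = 12*((3 - 12 + 4) + 26) = 12*(-5 + 26) = 12*21 = 252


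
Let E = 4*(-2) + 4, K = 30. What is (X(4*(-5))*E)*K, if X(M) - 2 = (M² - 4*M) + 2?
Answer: -58080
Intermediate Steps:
E = -4 (E = -8 + 4 = -4)
X(M) = 4 + M² - 4*M (X(M) = 2 + ((M² - 4*M) + 2) = 2 + (2 + M² - 4*M) = 4 + M² - 4*M)
(X(4*(-5))*E)*K = ((4 + (4*(-5))² - 16*(-5))*(-4))*30 = ((4 + (-20)² - 4*(-20))*(-4))*30 = ((4 + 400 + 80)*(-4))*30 = (484*(-4))*30 = -1936*30 = -58080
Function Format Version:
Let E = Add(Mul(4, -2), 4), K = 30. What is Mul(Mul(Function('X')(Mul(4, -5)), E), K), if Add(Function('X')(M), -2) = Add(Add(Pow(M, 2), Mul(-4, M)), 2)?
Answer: -58080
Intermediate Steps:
E = -4 (E = Add(-8, 4) = -4)
Function('X')(M) = Add(4, Pow(M, 2), Mul(-4, M)) (Function('X')(M) = Add(2, Add(Add(Pow(M, 2), Mul(-4, M)), 2)) = Add(2, Add(2, Pow(M, 2), Mul(-4, M))) = Add(4, Pow(M, 2), Mul(-4, M)))
Mul(Mul(Function('X')(Mul(4, -5)), E), K) = Mul(Mul(Add(4, Pow(Mul(4, -5), 2), Mul(-4, Mul(4, -5))), -4), 30) = Mul(Mul(Add(4, Pow(-20, 2), Mul(-4, -20)), -4), 30) = Mul(Mul(Add(4, 400, 80), -4), 30) = Mul(Mul(484, -4), 30) = Mul(-1936, 30) = -58080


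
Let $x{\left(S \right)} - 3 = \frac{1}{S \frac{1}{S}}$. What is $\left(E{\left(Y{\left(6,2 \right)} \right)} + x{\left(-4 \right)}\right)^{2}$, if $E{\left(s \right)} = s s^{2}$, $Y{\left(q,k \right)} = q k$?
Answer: $2999824$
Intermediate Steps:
$x{\left(S \right)} = 4$ ($x{\left(S \right)} = 3 + \frac{1}{S \frac{1}{S}} = 3 + 1^{-1} = 3 + 1 = 4$)
$Y{\left(q,k \right)} = k q$
$E{\left(s \right)} = s^{3}$
$\left(E{\left(Y{\left(6,2 \right)} \right)} + x{\left(-4 \right)}\right)^{2} = \left(\left(2 \cdot 6\right)^{3} + 4\right)^{2} = \left(12^{3} + 4\right)^{2} = \left(1728 + 4\right)^{2} = 1732^{2} = 2999824$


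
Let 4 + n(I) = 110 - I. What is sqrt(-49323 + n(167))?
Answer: 2*I*sqrt(12346) ≈ 222.23*I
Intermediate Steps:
n(I) = 106 - I (n(I) = -4 + (110 - I) = 106 - I)
sqrt(-49323 + n(167)) = sqrt(-49323 + (106 - 1*167)) = sqrt(-49323 + (106 - 167)) = sqrt(-49323 - 61) = sqrt(-49384) = 2*I*sqrt(12346)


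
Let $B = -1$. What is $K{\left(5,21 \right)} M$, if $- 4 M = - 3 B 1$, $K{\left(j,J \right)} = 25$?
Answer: $- \frac{75}{4} \approx -18.75$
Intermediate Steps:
$M = - \frac{3}{4}$ ($M = - \frac{\left(-3\right) \left(-1\right) 1}{4} = - \frac{3 \cdot 1}{4} = \left(- \frac{1}{4}\right) 3 = - \frac{3}{4} \approx -0.75$)
$K{\left(5,21 \right)} M = 25 \left(- \frac{3}{4}\right) = - \frac{75}{4}$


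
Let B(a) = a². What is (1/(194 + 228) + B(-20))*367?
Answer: 61949967/422 ≈ 1.4680e+5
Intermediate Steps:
(1/(194 + 228) + B(-20))*367 = (1/(194 + 228) + (-20)²)*367 = (1/422 + 400)*367 = (168801/422)*367 = 61949967/422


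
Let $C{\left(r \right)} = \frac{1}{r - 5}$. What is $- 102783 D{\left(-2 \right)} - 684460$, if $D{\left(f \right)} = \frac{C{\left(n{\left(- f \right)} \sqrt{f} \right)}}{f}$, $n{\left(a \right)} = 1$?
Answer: $- \frac{12491585}{18} - \frac{34261 i \sqrt{2}}{18} \approx -6.9398 \cdot 10^{5} - 2691.8 i$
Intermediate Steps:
$C{\left(r \right)} = \frac{1}{-5 + r}$
$D{\left(f \right)} = \frac{1}{f \left(-5 + \sqrt{f}\right)}$ ($D{\left(f \right)} = \frac{1}{\left(-5 + 1 \sqrt{f}\right) f} = \frac{1}{\left(-5 + \sqrt{f}\right) f} = \frac{1}{f \left(-5 + \sqrt{f}\right)}$)
$- 102783 D{\left(-2 \right)} - 684460 = - 102783 \frac{1}{\left(-2\right) \left(-5 + \sqrt{-2}\right)} - 684460 = - 102783 \left(- \frac{1}{2 \left(-5 + i \sqrt{2}\right)}\right) - 684460 = \frac{102783}{2 \left(-5 + i \sqrt{2}\right)} - 684460 = -684460 + \frac{102783}{2 \left(-5 + i \sqrt{2}\right)}$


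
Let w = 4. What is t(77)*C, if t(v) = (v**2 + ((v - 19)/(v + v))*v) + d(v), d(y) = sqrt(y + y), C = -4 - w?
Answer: -47664 - 8*sqrt(154) ≈ -47763.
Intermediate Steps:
C = -8 (C = -4 - 1*4 = -4 - 4 = -8)
d(y) = sqrt(2)*sqrt(y) (d(y) = sqrt(2*y) = sqrt(2)*sqrt(y))
t(v) = -19/2 + v**2 + v/2 + sqrt(2)*sqrt(v) (t(v) = (v**2 + ((v - 19)/(v + v))*v) + sqrt(2)*sqrt(v) = (v**2 + ((-19 + v)/((2*v)))*v) + sqrt(2)*sqrt(v) = (v**2 + ((-19 + v)*(1/(2*v)))*v) + sqrt(2)*sqrt(v) = (v**2 + ((-19 + v)/(2*v))*v) + sqrt(2)*sqrt(v) = (v**2 + (-19/2 + v/2)) + sqrt(2)*sqrt(v) = (-19/2 + v**2 + v/2) + sqrt(2)*sqrt(v) = -19/2 + v**2 + v/2 + sqrt(2)*sqrt(v))
t(77)*C = (-19/2 + 77**2 + (1/2)*77 + sqrt(2)*sqrt(77))*(-8) = (-19/2 + 5929 + 77/2 + sqrt(154))*(-8) = (5958 + sqrt(154))*(-8) = -47664 - 8*sqrt(154)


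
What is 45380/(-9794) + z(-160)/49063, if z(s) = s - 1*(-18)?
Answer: -1113934844/240261511 ≈ -4.6363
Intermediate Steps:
z(s) = 18 + s (z(s) = s + 18 = 18 + s)
45380/(-9794) + z(-160)/49063 = 45380/(-9794) + (18 - 160)/49063 = 45380*(-1/9794) - 142*1/49063 = -22690/4897 - 142/49063 = -1113934844/240261511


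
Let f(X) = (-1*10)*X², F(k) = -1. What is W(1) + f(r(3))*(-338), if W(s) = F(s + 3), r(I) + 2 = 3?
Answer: 3379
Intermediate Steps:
r(I) = 1 (r(I) = -2 + 3 = 1)
f(X) = -10*X²
W(s) = -1
W(1) + f(r(3))*(-338) = -1 - 10*1²*(-338) = -1 - 10*1*(-338) = -1 - 10*(-338) = -1 + 3380 = 3379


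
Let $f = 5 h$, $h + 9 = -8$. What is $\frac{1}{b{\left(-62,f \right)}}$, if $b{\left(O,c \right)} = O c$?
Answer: $\frac{1}{5270} \approx 0.00018975$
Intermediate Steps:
$h = -17$ ($h = -9 - 8 = -17$)
$f = -85$ ($f = 5 \left(-17\right) = -85$)
$\frac{1}{b{\left(-62,f \right)}} = \frac{1}{\left(-62\right) \left(-85\right)} = \frac{1}{5270}$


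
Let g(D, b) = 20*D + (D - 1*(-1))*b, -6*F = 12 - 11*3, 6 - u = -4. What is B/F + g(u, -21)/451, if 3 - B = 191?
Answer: -169793/3157 ≈ -53.783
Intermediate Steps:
u = 10 (u = 6 - 1*(-4) = 6 + 4 = 10)
F = 7/2 (F = -(12 - 11*3)/6 = -(12 - 33)/6 = -⅙*(-21) = 7/2 ≈ 3.5000)
B = -188 (B = 3 - 1*191 = 3 - 191 = -188)
g(D, b) = 20*D + b*(1 + D) (g(D, b) = 20*D + (D + 1)*b = 20*D + (1 + D)*b = 20*D + b*(1 + D))
B/F + g(u, -21)/451 = -188/7/2 + (-21 + 20*10 + 10*(-21))/451 = -188*2/7 + (-21 + 200 - 210)*(1/451) = -376/7 - 31*1/451 = -376/7 - 31/451 = -169793/3157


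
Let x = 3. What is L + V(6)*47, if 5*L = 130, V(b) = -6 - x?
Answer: -397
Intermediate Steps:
V(b) = -9 (V(b) = -6 - 1*3 = -6 - 3 = -9)
L = 26 (L = (1/5)*130 = 26)
L + V(6)*47 = 26 - 9*47 = 26 - 423 = -397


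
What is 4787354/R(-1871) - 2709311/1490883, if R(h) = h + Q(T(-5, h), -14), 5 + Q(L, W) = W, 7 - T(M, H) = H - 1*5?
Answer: -1190417548562/469628145 ≈ -2534.8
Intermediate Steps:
T(M, H) = 12 - H (T(M, H) = 7 - (H - 1*5) = 7 - (H - 5) = 7 - (-5 + H) = 7 + (5 - H) = 12 - H)
Q(L, W) = -5 + W
R(h) = -19 + h (R(h) = h + (-5 - 14) = h - 19 = -19 + h)
4787354/R(-1871) - 2709311/1490883 = 4787354/(-19 - 1871) - 2709311/1490883 = 4787354/(-1890) - 2709311*1/1490883 = 4787354*(-1/1890) - 2709311/1490883 = -2393677/945 - 2709311/1490883 = -1190417548562/469628145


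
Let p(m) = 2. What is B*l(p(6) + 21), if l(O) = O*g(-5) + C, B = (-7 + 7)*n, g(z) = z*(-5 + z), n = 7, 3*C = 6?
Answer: 0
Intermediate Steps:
C = 2 (C = (⅓)*6 = 2)
B = 0 (B = (-7 + 7)*7 = 0*7 = 0)
l(O) = 2 + 50*O (l(O) = O*(-5*(-5 - 5)) + 2 = O*(-5*(-10)) + 2 = O*50 + 2 = 50*O + 2 = 2 + 50*O)
B*l(p(6) + 21) = 0*(2 + 50*(2 + 21)) = 0*(2 + 50*23) = 0*(2 + 1150) = 0*1152 = 0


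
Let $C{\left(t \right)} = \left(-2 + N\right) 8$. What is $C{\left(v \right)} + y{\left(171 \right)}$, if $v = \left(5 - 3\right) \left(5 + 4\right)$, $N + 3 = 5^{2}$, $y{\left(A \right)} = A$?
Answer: $331$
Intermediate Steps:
$N = 22$ ($N = -3 + 5^{2} = -3 + 25 = 22$)
$v = 18$ ($v = \left(5 - 3\right) 9 = 2 \cdot 9 = 18$)
$C{\left(t \right)} = 160$ ($C{\left(t \right)} = \left(-2 + 22\right) 8 = 20 \cdot 8 = 160$)
$C{\left(v \right)} + y{\left(171 \right)} = 160 + 171 = 331$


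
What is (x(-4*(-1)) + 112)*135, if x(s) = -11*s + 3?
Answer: 9585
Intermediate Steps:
x(s) = 3 - 11*s
(x(-4*(-1)) + 112)*135 = ((3 - (-44)*(-1)) + 112)*135 = ((3 - 11*4) + 112)*135 = ((3 - 44) + 112)*135 = (-41 + 112)*135 = 71*135 = 9585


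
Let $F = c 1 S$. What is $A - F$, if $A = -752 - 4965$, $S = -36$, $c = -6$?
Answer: $-5933$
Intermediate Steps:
$F = 216$ ($F = \left(-6\right) 1 \left(-36\right) = \left(-6\right) \left(-36\right) = 216$)
$A = -5717$
$A - F = -5717 - 216 = -5933$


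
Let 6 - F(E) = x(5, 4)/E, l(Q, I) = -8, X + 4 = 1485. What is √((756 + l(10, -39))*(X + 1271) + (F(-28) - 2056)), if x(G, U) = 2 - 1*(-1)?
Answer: √403063437/14 ≈ 1434.0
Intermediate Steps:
X = 1481 (X = -4 + 1485 = 1481)
x(G, U) = 3 (x(G, U) = 2 + 1 = 3)
F(E) = 6 - 3/E
√((756 + l(10, -39))*(X + 1271) + (F(-28) - 2056)) = √((756 - 8)*(1481 + 1271) + ((6 - 3/(-28)) - 2056)) = √(748*2752 + ((6 - 3*(-1/28)) - 2056)) = √(2058496 + ((6 + 3/28) - 2056)) = √(2058496 + (171/28 - 2056)) = √(2058496 - 57397/28) = √(57580491/28) = √403063437/14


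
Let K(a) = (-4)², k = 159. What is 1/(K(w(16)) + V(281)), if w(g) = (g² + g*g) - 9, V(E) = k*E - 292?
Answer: 1/44403 ≈ 2.2521e-5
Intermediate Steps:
V(E) = -292 + 159*E (V(E) = 159*E - 292 = -292 + 159*E)
w(g) = -9 + 2*g² (w(g) = (g² + g²) - 9 = 2*g² - 9 = -9 + 2*g²)
K(a) = 16
1/(K(w(16)) + V(281)) = 1/(16 + (-292 + 159*281)) = 1/(16 + (-292 + 44679)) = 1/(16 + 44387) = 1/44403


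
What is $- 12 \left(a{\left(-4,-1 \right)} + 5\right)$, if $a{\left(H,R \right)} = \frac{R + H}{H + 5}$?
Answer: $0$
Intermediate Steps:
$a{\left(H,R \right)} = \frac{H + R}{5 + H}$
$- 12 \left(a{\left(-4,-1 \right)} + 5\right) = - 12 \left(\frac{-4 - 1}{5 - 4} + 5\right) = - 12 \left(1^{-1} \left(-5\right) + 5\right) = - 12 \left(1 \left(-5\right) + 5\right) = - 12 \left(-5 + 5\right) = \left(-12\right) 0 = 0$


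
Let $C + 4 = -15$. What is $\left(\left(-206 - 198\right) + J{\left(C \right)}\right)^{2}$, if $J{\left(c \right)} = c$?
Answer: $178929$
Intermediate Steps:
$C = -19$ ($C = -4 - 15 = -19$)
$\left(\left(-206 - 198\right) + J{\left(C \right)}\right)^{2} = \left(\left(-206 - 198\right) - 19\right)^{2} = \left(-404 - 19\right)^{2} = \left(-423\right)^{2} = 178929$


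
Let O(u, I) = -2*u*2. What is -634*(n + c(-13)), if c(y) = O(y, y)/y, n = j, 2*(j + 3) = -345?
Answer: 113803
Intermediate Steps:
j = -351/2 (j = -3 + (1/2)*(-345) = -3 - 345/2 = -351/2 ≈ -175.50)
O(u, I) = -4*u
n = -351/2 ≈ -175.50
c(y) = -4 (c(y) = (-4*y)/y = -4)
-634*(n + c(-13)) = -634*(-351/2 - 4) = -634*(-359/2) = 113803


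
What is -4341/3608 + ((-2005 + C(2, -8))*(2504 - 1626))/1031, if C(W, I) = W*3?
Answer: -6336955747/3719848 ≈ -1703.6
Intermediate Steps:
C(W, I) = 3*W
-4341/3608 + ((-2005 + C(2, -8))*(2504 - 1626))/1031 = -4341/3608 + ((-2005 + 3*2)*(2504 - 1626))/1031 = -4341*1/3608 + ((-2005 + 6)*878)*(1/1031) = -4341/3608 - 1999*878*(1/1031) = -4341/3608 - 1755122*1/1031 = -4341/3608 - 1755122/1031 = -6336955747/3719848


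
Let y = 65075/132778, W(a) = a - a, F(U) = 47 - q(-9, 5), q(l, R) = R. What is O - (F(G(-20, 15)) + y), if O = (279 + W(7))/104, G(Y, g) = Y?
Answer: -274848521/6904456 ≈ -39.807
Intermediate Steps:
F(U) = 42 (F(U) = 47 - 1*5 = 47 - 5 = 42)
W(a) = 0
y = 65075/132778 (y = 65075*(1/132778) = 65075/132778 ≈ 0.49010)
O = 279/104 (O = (279 + 0)/104 = 279*(1/104) = 279/104 ≈ 2.6827)
O - (F(G(-20, 15)) + y) = 279/104 - (42 + 65075/132778) = 279/104 - 1*5641751/132778 = 279/104 - 5641751/132778 = -274848521/6904456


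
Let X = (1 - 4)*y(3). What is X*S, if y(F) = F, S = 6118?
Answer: -55062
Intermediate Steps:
X = -9 (X = (1 - 4)*3 = -3*3 = -9)
X*S = -9*6118 = -55062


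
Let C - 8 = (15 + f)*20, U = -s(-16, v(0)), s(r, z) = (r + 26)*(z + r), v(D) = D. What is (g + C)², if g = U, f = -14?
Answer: 35344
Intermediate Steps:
s(r, z) = (26 + r)*(r + z)
U = 160 (U = -((-16)² + 26*(-16) + 26*0 - 16*0) = -(256 - 416 + 0 + 0) = -1*(-160) = 160)
g = 160
C = 28 (C = 8 + (15 - 14)*20 = 8 + 1*20 = 8 + 20 = 28)
(g + C)² = (160 + 28)² = 188² = 35344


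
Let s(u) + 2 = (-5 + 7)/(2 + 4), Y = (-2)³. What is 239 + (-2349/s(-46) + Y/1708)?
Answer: 3519324/2135 ≈ 1648.4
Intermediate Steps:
Y = -8
s(u) = -5/3 (s(u) = -2 + (-5 + 7)/(2 + 4) = -2 + 2/6 = -2 + 2*(⅙) = -2 + ⅓ = -5/3)
239 + (-2349/s(-46) + Y/1708) = 239 + (-2349/(-5/3) - 8/1708) = 239 + (-2349*(-⅗) - 8*1/1708) = 239 + (7047/5 - 2/427) = 239 + 3009059/2135 = 3519324/2135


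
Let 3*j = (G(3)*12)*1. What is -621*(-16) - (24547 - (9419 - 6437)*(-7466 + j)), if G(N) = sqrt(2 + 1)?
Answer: -22278223 + 11928*sqrt(3) ≈ -2.2258e+7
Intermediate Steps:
G(N) = sqrt(3)
j = 4*sqrt(3) (j = ((sqrt(3)*12)*1)/3 = ((12*sqrt(3))*1)/3 = (12*sqrt(3))/3 = 4*sqrt(3) ≈ 6.9282)
-621*(-16) - (24547 - (9419 - 6437)*(-7466 + j)) = -621*(-16) - (24547 - (9419 - 6437)*(-7466 + 4*sqrt(3))) = 9936 - (24547 - 2982*(-7466 + 4*sqrt(3))) = 9936 - (24547 - (-22263612 + 11928*sqrt(3))) = 9936 - (24547 + (22263612 - 11928*sqrt(3))) = 9936 - (22288159 - 11928*sqrt(3)) = 9936 + (-22288159 + 11928*sqrt(3)) = -22278223 + 11928*sqrt(3)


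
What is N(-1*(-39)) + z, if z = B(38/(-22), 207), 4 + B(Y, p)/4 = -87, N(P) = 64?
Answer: -300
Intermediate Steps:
B(Y, p) = -364 (B(Y, p) = -16 + 4*(-87) = -16 - 348 = -364)
z = -364
N(-1*(-39)) + z = 64 - 364 = -300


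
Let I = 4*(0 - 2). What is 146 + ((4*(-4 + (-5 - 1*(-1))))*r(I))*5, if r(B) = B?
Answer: 1426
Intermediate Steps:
I = -8 (I = 4*(-2) = -8)
146 + ((4*(-4 + (-5 - 1*(-1))))*r(I))*5 = 146 + ((4*(-4 + (-5 - 1*(-1))))*(-8))*5 = 146 + ((4*(-4 + (-5 + 1)))*(-8))*5 = 146 + ((4*(-4 - 4))*(-8))*5 = 146 + ((4*(-8))*(-8))*5 = 146 - 32*(-8)*5 = 146 + 256*5 = 146 + 1280 = 1426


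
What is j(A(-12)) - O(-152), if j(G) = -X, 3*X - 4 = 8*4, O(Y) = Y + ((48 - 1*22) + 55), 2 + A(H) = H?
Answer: 59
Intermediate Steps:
A(H) = -2 + H
O(Y) = 81 + Y (O(Y) = Y + ((48 - 22) + 55) = Y + (26 + 55) = Y + 81 = 81 + Y)
X = 12 (X = 4/3 + (8*4)/3 = 4/3 + (⅓)*32 = 4/3 + 32/3 = 12)
j(G) = -12 (j(G) = -1*12 = -12)
j(A(-12)) - O(-152) = -12 - (81 - 152) = -12 - 1*(-71) = -12 + 71 = 59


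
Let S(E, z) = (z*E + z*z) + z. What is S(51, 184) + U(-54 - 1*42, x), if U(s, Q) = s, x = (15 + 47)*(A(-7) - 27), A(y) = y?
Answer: 43328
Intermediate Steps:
S(E, z) = z + z**2 + E*z (S(E, z) = (E*z + z**2) + z = (z**2 + E*z) + z = z + z**2 + E*z)
x = -2108 (x = (15 + 47)*(-7 - 27) = 62*(-34) = -2108)
S(51, 184) + U(-54 - 1*42, x) = 184*(1 + 51 + 184) + (-54 - 1*42) = 184*236 + (-54 - 42) = 43424 - 96 = 43328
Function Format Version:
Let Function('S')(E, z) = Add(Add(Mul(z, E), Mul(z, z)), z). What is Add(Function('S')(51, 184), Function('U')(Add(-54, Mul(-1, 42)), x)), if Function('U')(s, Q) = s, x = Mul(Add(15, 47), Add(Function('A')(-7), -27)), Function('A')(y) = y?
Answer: 43328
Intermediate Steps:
Function('S')(E, z) = Add(z, Pow(z, 2), Mul(E, z)) (Function('S')(E, z) = Add(Add(Mul(E, z), Pow(z, 2)), z) = Add(Add(Pow(z, 2), Mul(E, z)), z) = Add(z, Pow(z, 2), Mul(E, z)))
x = -2108 (x = Mul(Add(15, 47), Add(-7, -27)) = Mul(62, -34) = -2108)
Add(Function('S')(51, 184), Function('U')(Add(-54, Mul(-1, 42)), x)) = Add(Mul(184, Add(1, 51, 184)), Add(-54, Mul(-1, 42))) = Add(Mul(184, 236), Add(-54, -42)) = Add(43424, -96) = 43328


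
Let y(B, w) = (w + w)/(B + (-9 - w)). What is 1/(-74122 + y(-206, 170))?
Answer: -77/5707462 ≈ -1.3491e-5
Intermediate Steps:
y(B, w) = 2*w/(-9 + B - w) (y(B, w) = (2*w)/(-9 + B - w) = 2*w/(-9 + B - w))
1/(-74122 + y(-206, 170)) = 1/(-74122 - 2*170/(9 + 170 - 1*(-206))) = 1/(-74122 - 2*170/(9 + 170 + 206)) = 1/(-74122 - 2*170/385) = 1/(-74122 - 2*170*1/385) = 1/(-74122 - 68/77) = 1/(-5707462/77) = -77/5707462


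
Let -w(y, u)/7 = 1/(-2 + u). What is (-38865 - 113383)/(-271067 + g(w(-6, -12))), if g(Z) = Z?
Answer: 304496/542133 ≈ 0.56166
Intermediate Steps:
w(y, u) = -7/(-2 + u)
(-38865 - 113383)/(-271067 + g(w(-6, -12))) = (-38865 - 113383)/(-271067 - 7/(-2 - 12)) = -152248/(-271067 - 7/(-14)) = -152248/(-271067 - 7*(-1/14)) = -152248/(-271067 + ½) = -152248/(-542133/2) = -152248*(-2/542133) = 304496/542133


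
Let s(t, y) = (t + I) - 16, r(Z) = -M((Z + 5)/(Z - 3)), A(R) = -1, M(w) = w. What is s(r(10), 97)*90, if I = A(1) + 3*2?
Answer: -8280/7 ≈ -1182.9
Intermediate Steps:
r(Z) = -(5 + Z)/(-3 + Z) (r(Z) = -(Z + 5)/(Z - 3) = -(5 + Z)/(-3 + Z))
I = 5 (I = -1 + 3*2 = -1 + 6 = 5)
s(t, y) = -11 + t (s(t, y) = (t + 5) - 16 = (5 + t) - 16 = -11 + t)
s(r(10), 97)*90 = (-11 + (-5 - 1*10)/(-3 + 10))*90 = (-11 + (-5 - 10)/7)*90 = (-11 + (1/7)*(-15))*90 = (-11 - 15/7)*90 = -92/7*90 = -8280/7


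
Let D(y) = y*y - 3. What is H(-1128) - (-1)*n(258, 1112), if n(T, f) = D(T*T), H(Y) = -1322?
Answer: 4430764771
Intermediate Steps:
D(y) = -3 + y² (D(y) = y² - 3 = -3 + y²)
n(T, f) = -3 + T⁴ (n(T, f) = -3 + (T*T)² = -3 + (T²)² = -3 + T⁴)
H(-1128) - (-1)*n(258, 1112) = -1322 - (-1)*(-3 + 258⁴) = -1322 - (-1)*(-3 + 4430766096) = -1322 - (-1)*4430766093 = -1322 - 1*(-4430766093) = -1322 + 4430766093 = 4430764771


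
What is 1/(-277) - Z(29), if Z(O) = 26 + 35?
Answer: -16898/277 ≈ -61.004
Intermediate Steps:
Z(O) = 61
1/(-277) - Z(29) = 1/(-277) - 1*61 = -1/277 - 61 = -16898/277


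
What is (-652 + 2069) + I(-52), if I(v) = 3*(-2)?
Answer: 1411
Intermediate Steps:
I(v) = -6
(-652 + 2069) + I(-52) = (-652 + 2069) - 6 = 1417 - 6 = 1411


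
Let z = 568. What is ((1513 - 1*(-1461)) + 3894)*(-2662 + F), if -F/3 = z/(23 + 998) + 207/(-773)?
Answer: -14433935754596/789233 ≈ -1.8289e+7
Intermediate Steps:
F = -683151/789233 (F = -3*(568/(23 + 998) + 207/(-773)) = -3*(568/1021 + 207*(-1/773)) = -3*(568*(1/1021) - 207/773) = -3*(568/1021 - 207/773) = -3*227717/789233 = -683151/789233 ≈ -0.86559)
((1513 - 1*(-1461)) + 3894)*(-2662 + F) = ((1513 - 1*(-1461)) + 3894)*(-2662 - 683151/789233) = ((1513 + 1461) + 3894)*(-2101621397/789233) = (2974 + 3894)*(-2101621397/789233) = 6868*(-2101621397/789233) = -14433935754596/789233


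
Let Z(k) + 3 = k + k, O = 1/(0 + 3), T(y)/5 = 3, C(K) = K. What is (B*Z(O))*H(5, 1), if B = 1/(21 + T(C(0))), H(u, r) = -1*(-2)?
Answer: -7/54 ≈ -0.12963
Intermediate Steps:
H(u, r) = 2
T(y) = 15 (T(y) = 5*3 = 15)
B = 1/36 (B = 1/(21 + 15) = 1/36 ≈ 0.027778)
O = ⅓ (O = 1/3 = ⅓ ≈ 0.33333)
Z(k) = -3 + 2*k (Z(k) = -3 + (k + k) = -3 + 2*k)
(B*Z(O))*H(5, 1) = ((-3 + 2*(⅓))/36)*2 = ((-3 + ⅔)/36)*2 = ((1/36)*(-7/3))*2 = -7/108*2 = -7/54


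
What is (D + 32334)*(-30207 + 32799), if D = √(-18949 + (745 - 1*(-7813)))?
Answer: 83809728 + 2592*I*√10391 ≈ 8.381e+7 + 2.6422e+5*I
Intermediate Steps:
D = I*√10391 (D = √(-18949 + (745 + 7813)) = √(-18949 + 8558) = √(-10391) = I*√10391 ≈ 101.94*I)
(D + 32334)*(-30207 + 32799) = (I*√10391 + 32334)*(-30207 + 32799) = (32334 + I*√10391)*2592 = 83809728 + 2592*I*√10391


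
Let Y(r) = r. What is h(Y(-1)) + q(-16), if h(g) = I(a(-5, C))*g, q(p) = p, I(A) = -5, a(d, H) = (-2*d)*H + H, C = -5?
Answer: -11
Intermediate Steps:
a(d, H) = H - 2*H*d (a(d, H) = -2*H*d + H = H - 2*H*d)
h(g) = -5*g
h(Y(-1)) + q(-16) = -5*(-1) - 16 = 5 - 16 = -11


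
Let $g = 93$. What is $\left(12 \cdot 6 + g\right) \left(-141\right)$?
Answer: $-23265$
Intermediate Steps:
$\left(12 \cdot 6 + g\right) \left(-141\right) = \left(12 \cdot 6 + 93\right) \left(-141\right) = \left(72 + 93\right) \left(-141\right) = 165 \left(-141\right) = -23265$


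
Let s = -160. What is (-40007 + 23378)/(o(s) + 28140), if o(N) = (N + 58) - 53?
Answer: -16629/27985 ≈ -0.59421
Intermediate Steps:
o(N) = 5 + N (o(N) = (58 + N) - 53 = 5 + N)
(-40007 + 23378)/(o(s) + 28140) = (-40007 + 23378)/((5 - 160) + 28140) = -16629/(-155 + 28140) = -16629/27985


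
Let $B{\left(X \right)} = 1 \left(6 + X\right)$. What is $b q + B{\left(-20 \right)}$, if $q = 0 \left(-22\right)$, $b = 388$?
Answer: $-14$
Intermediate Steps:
$q = 0$
$B{\left(X \right)} = 6 + X$
$b q + B{\left(-20 \right)} = 388 \cdot 0 + \left(6 - 20\right) = 0 - 14 = -14$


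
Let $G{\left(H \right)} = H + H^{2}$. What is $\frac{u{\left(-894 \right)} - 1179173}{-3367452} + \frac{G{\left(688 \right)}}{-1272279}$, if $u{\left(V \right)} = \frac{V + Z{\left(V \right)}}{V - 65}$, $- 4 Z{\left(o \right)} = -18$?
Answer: $- \frac{20468073662243}{913040130249016} \approx -0.022417$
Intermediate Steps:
$Z{\left(o \right)} = \frac{9}{2}$ ($Z{\left(o \right)} = \left(- \frac{1}{4}\right) \left(-18\right) = \frac{9}{2}$)
$u{\left(V \right)} = \frac{\frac{9}{2} + V}{-65 + V}$ ($u{\left(V \right)} = \frac{V + \frac{9}{2}}{V - 65} = \frac{\frac{9}{2} + V}{-65 + V}$)
$\frac{u{\left(-894 \right)} - 1179173}{-3367452} + \frac{G{\left(688 \right)}}{-1272279} = \frac{\frac{\frac{9}{2} - 894}{-65 - 894} - 1179173}{-3367452} + \frac{688 \left(1 + 688\right)}{-1272279} = \left(\frac{1}{-959} \left(- \frac{1779}{2}\right) - 1179173\right) \left(- \frac{1}{3367452}\right) + 688 \cdot 689 \left(- \frac{1}{1272279}\right) = \left(\left(- \frac{1}{959}\right) \left(- \frac{1779}{2}\right) - 1179173\right) \left(- \frac{1}{3367452}\right) + 474032 \left(- \frac{1}{1272279}\right) = \left(\frac{1779}{1918} - 1179173\right) \left(- \frac{1}{3367452}\right) - \frac{474032}{1272279} = \left(- \frac{2261652035}{1918}\right) \left(- \frac{1}{3367452}\right) - \frac{474032}{1272279} = \frac{2261652035}{6458772936} - \frac{474032}{1272279} = - \frac{20468073662243}{913040130249016}$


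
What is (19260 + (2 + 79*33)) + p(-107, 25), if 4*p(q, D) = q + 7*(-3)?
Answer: 21837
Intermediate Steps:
p(q, D) = -21/4 + q/4 (p(q, D) = (q + 7*(-3))/4 = (q - 21)/4 = (-21 + q)/4 = -21/4 + q/4)
(19260 + (2 + 79*33)) + p(-107, 25) = (19260 + (2 + 79*33)) + (-21/4 + (¼)*(-107)) = (19260 + (2 + 2607)) + (-21/4 - 107/4) = (19260 + 2609) - 32 = 21869 - 32 = 21837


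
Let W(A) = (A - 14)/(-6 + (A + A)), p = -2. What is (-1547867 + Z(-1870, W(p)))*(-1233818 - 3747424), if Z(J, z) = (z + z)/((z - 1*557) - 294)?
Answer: 32745644650326930/4247 ≈ 7.7103e+12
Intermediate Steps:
W(A) = (-14 + A)/(-6 + 2*A)
Z(J, z) = 2*z/(-851 + z) (Z(J, z) = (2*z)/((z - 557) - 294) = (2*z)/((-557 + z) - 294) = (2*z)/(-851 + z) = 2*z/(-851 + z))
(-1547867 + Z(-1870, W(p)))*(-1233818 - 3747424) = (-1547867 + 2*((-14 - 2)/(2*(-3 - 2)))/(-851 + (-14 - 2)/(2*(-3 - 2))))*(-1233818 - 3747424) = (-1547867 + 2*((1/2)*(-16)/(-5))/(-851 + (1/2)*(-16)/(-5)))*(-4981242) = (-1547867 + 2*((1/2)*(-1/5)*(-16))/(-851 + (1/2)*(-1/5)*(-16)))*(-4981242) = (-1547867 + 2*(8/5)/(-851 + 8/5))*(-4981242) = (-1547867 + 2*(8/5)/(-4247/5))*(-4981242) = (-1547867 + 2*(8/5)*(-5/4247))*(-4981242) = (-1547867 - 16/4247)*(-4981242) = -6573791165/4247*(-4981242) = 32745644650326930/4247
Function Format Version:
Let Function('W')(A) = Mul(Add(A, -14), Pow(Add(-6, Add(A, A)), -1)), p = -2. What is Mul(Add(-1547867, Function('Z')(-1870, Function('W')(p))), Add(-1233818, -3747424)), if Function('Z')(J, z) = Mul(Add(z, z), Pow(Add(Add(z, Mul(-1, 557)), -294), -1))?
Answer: Rational(32745644650326930, 4247) ≈ 7.7103e+12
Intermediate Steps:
Function('W')(A) = Mul(Pow(Add(-6, Mul(2, A)), -1), Add(-14, A)) (Function('W')(A) = Mul(Add(-14, A), Pow(Add(-6, Mul(2, A)), -1)) = Mul(Pow(Add(-6, Mul(2, A)), -1), Add(-14, A)))
Function('Z')(J, z) = Mul(2, z, Pow(Add(-851, z), -1)) (Function('Z')(J, z) = Mul(Mul(2, z), Pow(Add(Add(z, -557), -294), -1)) = Mul(Mul(2, z), Pow(Add(Add(-557, z), -294), -1)) = Mul(Mul(2, z), Pow(Add(-851, z), -1)) = Mul(2, z, Pow(Add(-851, z), -1)))
Mul(Add(-1547867, Function('Z')(-1870, Function('W')(p))), Add(-1233818, -3747424)) = Mul(Add(-1547867, Mul(2, Mul(Rational(1, 2), Pow(Add(-3, -2), -1), Add(-14, -2)), Pow(Add(-851, Mul(Rational(1, 2), Pow(Add(-3, -2), -1), Add(-14, -2))), -1))), Add(-1233818, -3747424)) = Mul(Add(-1547867, Mul(2, Mul(Rational(1, 2), Pow(-5, -1), -16), Pow(Add(-851, Mul(Rational(1, 2), Pow(-5, -1), -16)), -1))), -4981242) = Mul(Add(-1547867, Mul(2, Mul(Rational(1, 2), Rational(-1, 5), -16), Pow(Add(-851, Mul(Rational(1, 2), Rational(-1, 5), -16)), -1))), -4981242) = Mul(Add(-1547867, Mul(2, Rational(8, 5), Pow(Add(-851, Rational(8, 5)), -1))), -4981242) = Mul(Add(-1547867, Mul(2, Rational(8, 5), Pow(Rational(-4247, 5), -1))), -4981242) = Mul(Add(-1547867, Mul(2, Rational(8, 5), Rational(-5, 4247))), -4981242) = Mul(Add(-1547867, Rational(-16, 4247)), -4981242) = Mul(Rational(-6573791165, 4247), -4981242) = Rational(32745644650326930, 4247)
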